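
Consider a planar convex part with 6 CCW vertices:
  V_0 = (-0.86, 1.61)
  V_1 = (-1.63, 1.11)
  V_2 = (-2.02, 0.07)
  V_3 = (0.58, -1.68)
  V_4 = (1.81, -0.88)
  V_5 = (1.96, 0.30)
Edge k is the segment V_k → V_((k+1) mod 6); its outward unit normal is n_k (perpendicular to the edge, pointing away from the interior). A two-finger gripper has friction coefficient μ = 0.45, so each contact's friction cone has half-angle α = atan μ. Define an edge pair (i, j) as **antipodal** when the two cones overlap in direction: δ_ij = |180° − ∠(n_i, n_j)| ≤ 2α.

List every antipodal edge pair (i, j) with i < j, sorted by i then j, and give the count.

α = atan 0.45 = 24.23°;  2α = 48.46°
n_0 = (-0.5446, +0.8387)
n_1 = (-0.9363, +0.3511)
n_2 = (-0.5584, -0.8296)
n_3 = (+0.5452, -0.8383)
n_4 = (+0.9920, -0.1261)
n_5 = (+0.4213, +0.9069)
  (0,1): δ = 143.55°  ·
  (0,2): δ = 66.94°  ·
  (0,3): δ = 0.04°  ✓
  (0,4): δ = 49.76°  ·
  (0,5): δ = 122.09°  ·
  (1,2): δ = 103.39°  ·
  (1,3): δ = 36.40°  ✓
  (1,4): δ = 13.31°  ✓
  (1,5): δ = 85.64°  ·
  (2,3): δ = 113.02°  ·
  (2,4): δ = 63.30°  ·
  (2,5): δ = 9.03°  ✓
  (3,4): δ = 130.28°  ·
  (3,5): δ = 57.96°  ·
  (4,5): δ = 107.67°  ·
antipodal pairs: 4

count = 4; pairs: (0,3), (1,3), (1,4), (2,5)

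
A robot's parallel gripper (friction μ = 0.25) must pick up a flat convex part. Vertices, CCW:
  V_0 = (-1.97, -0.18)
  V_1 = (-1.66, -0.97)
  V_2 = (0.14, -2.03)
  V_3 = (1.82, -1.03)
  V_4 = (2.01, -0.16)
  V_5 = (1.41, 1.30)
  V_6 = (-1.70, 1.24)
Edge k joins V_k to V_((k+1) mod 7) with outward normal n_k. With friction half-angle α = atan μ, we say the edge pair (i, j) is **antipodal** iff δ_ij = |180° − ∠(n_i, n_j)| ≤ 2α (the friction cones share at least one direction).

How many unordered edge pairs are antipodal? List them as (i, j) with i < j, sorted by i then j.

α = atan 0.25 = 14.04°;  2α = 28.07°
n_0 = (-0.9309, -0.3653)
n_1 = (-0.5074, -0.8617)
n_2 = (+0.5115, -0.8593)
n_3 = (+0.9770, -0.2134)
n_4 = (+0.9249, +0.3801)
n_5 = (-0.0193, +0.9998)
n_6 = (-0.9824, +0.1868)
  (0,1): δ = 141.92°  ·
  (0,2): δ = 80.66°  ·
  (0,3): δ = 33.74°  ·
  (0,4): δ = 0.92°  ✓
  (0,5): δ = 69.68°  ·
  (0,6): δ = 147.81°  ·
  (1,2): δ = 118.74°  ·
  (1,3): δ = 71.83°  ·
  (1,4): δ = 37.17°  ·
  (1,5): δ = 31.60°  ·
  (1,6): δ = 109.73°  ·
  (2,3): δ = 133.08°  ·
  (2,4): δ = 98.42°  ·
  (2,5): δ = 29.66°  ·
  (2,6): δ = 48.47°  ·
  (3,4): δ = 145.34°  ·
  (3,5): δ = 76.58°  ·
  (3,6): δ = 1.55°  ✓
  (4,5): δ = 111.24°  ·
  (4,6): δ = 33.11°  ·
  (5,6): δ = 101.87°  ·
antipodal pairs: 2

count = 2; pairs: (0,4), (3,6)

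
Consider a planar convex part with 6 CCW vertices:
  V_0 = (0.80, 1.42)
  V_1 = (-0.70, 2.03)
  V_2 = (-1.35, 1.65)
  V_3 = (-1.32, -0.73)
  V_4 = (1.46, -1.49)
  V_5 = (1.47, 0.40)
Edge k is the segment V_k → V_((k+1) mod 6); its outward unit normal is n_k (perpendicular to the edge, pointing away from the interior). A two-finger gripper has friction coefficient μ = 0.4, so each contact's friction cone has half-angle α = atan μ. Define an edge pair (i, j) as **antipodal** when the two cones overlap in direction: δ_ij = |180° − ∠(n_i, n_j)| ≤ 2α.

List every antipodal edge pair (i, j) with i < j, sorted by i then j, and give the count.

α = atan 0.4 = 21.80°;  2α = 43.60°
n_0 = (+0.3767, +0.9263)
n_1 = (-0.5047, +0.8633)
n_2 = (-0.9999, -0.0126)
n_3 = (-0.2637, -0.9646)
n_4 = (+1.0000, -0.0053)
n_5 = (+0.8358, +0.5490)
  (0,1): δ = 127.56°  ·
  (0,2): δ = 67.15°  ·
  (0,3): δ = 6.84°  ✓
  (0,4): δ = 111.83°  ·
  (0,5): δ = 145.43°  ·
  (1,2): δ = 119.59°  ·
  (1,3): δ = 45.60°  ·
  (1,4): δ = 59.39°  ·
  (1,5): δ = 92.99°  ·
  (2,3): δ = 106.01°  ·
  (2,4): δ = 1.03°  ✓
  (2,5): δ = 32.58°  ✓
  (3,4): δ = 75.01°  ·
  (3,5): δ = 41.41°  ✓
  (4,5): δ = 146.40°  ·
antipodal pairs: 4

count = 4; pairs: (0,3), (2,4), (2,5), (3,5)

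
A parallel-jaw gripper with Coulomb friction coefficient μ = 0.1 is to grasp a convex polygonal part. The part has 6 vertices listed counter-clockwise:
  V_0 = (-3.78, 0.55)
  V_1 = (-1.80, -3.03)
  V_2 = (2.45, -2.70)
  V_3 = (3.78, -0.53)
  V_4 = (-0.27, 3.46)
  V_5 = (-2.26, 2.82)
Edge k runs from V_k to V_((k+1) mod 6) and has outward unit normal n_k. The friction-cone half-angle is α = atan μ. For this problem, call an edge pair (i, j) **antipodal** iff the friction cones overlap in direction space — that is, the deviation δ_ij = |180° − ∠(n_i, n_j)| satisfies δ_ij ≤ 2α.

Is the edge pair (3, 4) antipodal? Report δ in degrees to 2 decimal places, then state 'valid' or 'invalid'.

δ = 117.60°, invalid

α = atan 0.1 = 5.71°;  2α = 11.42°
edge 3: e_3 = (-4.05, +3.99);  n_3 = (+0.7018, +0.7124)
edge 4: e_4 = (-1.99, -0.64);  n_4 = (-0.3062, +0.9520)
∠(n_3, n_4) = 62.40°
δ = |180° − 62.40°| = 117.60°
117.60° > 2α = 11.42°  →  invalid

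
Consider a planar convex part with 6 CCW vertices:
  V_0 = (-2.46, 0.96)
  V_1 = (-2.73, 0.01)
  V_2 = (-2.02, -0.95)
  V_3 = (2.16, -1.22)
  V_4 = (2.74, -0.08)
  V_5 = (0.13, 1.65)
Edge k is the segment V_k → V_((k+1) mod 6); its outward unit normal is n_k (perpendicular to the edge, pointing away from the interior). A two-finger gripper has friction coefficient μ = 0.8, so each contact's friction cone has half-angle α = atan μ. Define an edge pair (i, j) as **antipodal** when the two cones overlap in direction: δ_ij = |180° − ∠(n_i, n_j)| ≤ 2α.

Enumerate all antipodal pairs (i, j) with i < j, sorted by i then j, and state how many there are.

α = atan 0.8 = 38.66°;  2α = 77.32°
n_0 = (-0.9619, +0.2734)
n_1 = (-0.8040, -0.5946)
n_2 = (-0.0645, -0.9979)
n_3 = (+0.8913, -0.4535)
n_4 = (+0.5525, +0.8335)
n_5 = (-0.2574, +0.9663)
  (0,1): δ = 127.65°  ·
  (0,2): δ = 77.83°  ·
  (0,3): δ = 11.10°  ✓
  (0,4): δ = 72.33°  ✓
  (0,5): δ = 120.78°  ·
  (1,2): δ = 130.18°  ·
  (1,3): δ = 63.45°  ✓
  (1,4): δ = 19.98°  ✓
  (1,5): δ = 68.43°  ✓
  (2,3): δ = 113.27°  ·
  (2,4): δ = 29.84°  ✓
  (2,5): δ = 18.61°  ✓
  (3,4): δ = 96.57°  ·
  (3,5): δ = 48.12°  ✓
  (4,5): δ = 131.54°  ·
antipodal pairs: 8

count = 8; pairs: (0,3), (0,4), (1,3), (1,4), (1,5), (2,4), (2,5), (3,5)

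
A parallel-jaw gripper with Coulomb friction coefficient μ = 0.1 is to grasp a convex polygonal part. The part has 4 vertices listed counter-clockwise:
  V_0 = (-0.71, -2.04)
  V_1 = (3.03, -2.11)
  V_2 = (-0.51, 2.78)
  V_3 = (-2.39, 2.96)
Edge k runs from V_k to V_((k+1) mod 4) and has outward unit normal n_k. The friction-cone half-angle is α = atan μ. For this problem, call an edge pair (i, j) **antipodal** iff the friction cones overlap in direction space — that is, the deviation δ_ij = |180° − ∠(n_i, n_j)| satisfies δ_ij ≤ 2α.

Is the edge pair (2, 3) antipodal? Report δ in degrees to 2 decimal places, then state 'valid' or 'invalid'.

α = atan 0.1 = 5.71°;  2α = 11.42°
edge 2: e_2 = (-1.88, +0.18);  n_2 = (+0.0953, +0.9954)
edge 3: e_3 = (+1.68, -5.00);  n_3 = (-0.9479, -0.3185)
∠(n_2, n_3) = 114.04°
δ = |180° − 114.04°| = 65.96°
65.96° > 2α = 11.42°  →  invalid

δ = 65.96°, invalid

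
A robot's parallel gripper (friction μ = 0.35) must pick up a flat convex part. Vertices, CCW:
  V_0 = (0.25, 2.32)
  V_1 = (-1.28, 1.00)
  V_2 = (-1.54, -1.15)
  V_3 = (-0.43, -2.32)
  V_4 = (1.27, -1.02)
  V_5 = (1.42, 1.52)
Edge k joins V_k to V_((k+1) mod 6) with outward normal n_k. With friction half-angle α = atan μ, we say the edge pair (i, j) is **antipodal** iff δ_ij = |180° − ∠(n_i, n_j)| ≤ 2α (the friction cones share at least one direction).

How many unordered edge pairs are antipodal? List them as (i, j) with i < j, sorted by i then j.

count = 3; pairs: (0,3), (1,4), (2,5)

α = atan 0.35 = 19.29°;  2α = 38.58°
n_0 = (-0.6532, +0.7572)
n_1 = (-0.9928, +0.1201)
n_2 = (-0.7255, -0.6883)
n_3 = (+0.6075, -0.7944)
n_4 = (+0.9983, -0.0590)
n_5 = (+0.5644, +0.8255)
  (0,1): δ = 137.68°  ·
  (0,2): δ = 87.29°  ·
  (0,3): δ = 3.38°  ✓
  (0,4): δ = 45.83°  ·
  (0,5): δ = 104.85°  ·
  (1,2): δ = 129.61°  ·
  (1,3): δ = 45.70°  ·
  (1,4): δ = 3.52°  ✓
  (1,5): δ = 62.53°  ·
  (2,3): δ = 96.09°  ·
  (2,4): δ = 46.87°  ·
  (2,5): δ = 12.14°  ✓
  (3,4): δ = 130.79°  ·
  (3,5): δ = 71.77°  ·
  (4,5): δ = 120.98°  ·
antipodal pairs: 3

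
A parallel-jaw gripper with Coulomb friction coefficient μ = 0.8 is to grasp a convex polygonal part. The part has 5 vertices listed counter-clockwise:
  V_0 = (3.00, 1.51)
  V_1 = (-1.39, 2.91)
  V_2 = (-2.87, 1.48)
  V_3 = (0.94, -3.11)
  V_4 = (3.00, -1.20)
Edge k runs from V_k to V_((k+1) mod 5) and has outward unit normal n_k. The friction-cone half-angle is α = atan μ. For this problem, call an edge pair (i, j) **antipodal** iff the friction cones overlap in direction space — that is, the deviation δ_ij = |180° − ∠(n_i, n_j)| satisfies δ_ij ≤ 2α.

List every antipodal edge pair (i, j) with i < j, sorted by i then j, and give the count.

α = atan 0.8 = 38.66°;  2α = 77.32°
n_0 = (+0.3038, +0.9527)
n_1 = (-0.6949, +0.7192)
n_2 = (-0.7695, -0.6387)
n_3 = (+0.6799, -0.7333)
n_4 = (+1.0000, -0.0000)
  (0,1): δ = 118.30°  ·
  (0,2): δ = 32.62°  ✓
  (0,3): δ = 60.52°  ✓
  (0,4): δ = 107.69°  ·
  (1,2): δ = 94.32°  ·
  (1,3): δ = 1.18°  ✓
  (1,4): δ = 45.98°  ✓
  (2,3): δ = 86.86°  ·
  (2,4): δ = 39.69°  ✓
  (3,4): δ = 132.84°  ·
antipodal pairs: 5

count = 5; pairs: (0,2), (0,3), (1,3), (1,4), (2,4)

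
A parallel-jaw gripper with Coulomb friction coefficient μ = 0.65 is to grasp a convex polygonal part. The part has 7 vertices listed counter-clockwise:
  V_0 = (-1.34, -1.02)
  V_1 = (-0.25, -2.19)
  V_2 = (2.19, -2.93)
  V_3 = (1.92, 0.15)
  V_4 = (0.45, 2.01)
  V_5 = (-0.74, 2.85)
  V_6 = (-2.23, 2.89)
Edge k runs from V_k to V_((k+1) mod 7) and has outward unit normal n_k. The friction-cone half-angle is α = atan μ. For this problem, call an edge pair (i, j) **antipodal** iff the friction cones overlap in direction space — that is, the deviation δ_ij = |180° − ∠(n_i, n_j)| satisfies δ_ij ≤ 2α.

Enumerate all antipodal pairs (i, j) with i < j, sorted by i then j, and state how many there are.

count = 10; pairs: (0,2), (0,3), (0,4), (0,5), (1,3), (1,4), (1,5), (2,6), (3,6), (4,6)

α = atan 0.65 = 33.02°;  2α = 66.05°
n_0 = (-0.7317, -0.6816)
n_1 = (-0.2902, -0.9570)
n_2 = (+0.9962, +0.0873)
n_3 = (+0.7846, +0.6201)
n_4 = (+0.5767, +0.8170)
n_5 = (+0.0268, +0.9996)
n_6 = (-0.9751, -0.2219)
  (0,1): δ = 149.84°  ·
  (0,2): δ = 37.96°  ✓
  (0,3): δ = 4.65°  ✓
  (0,4): δ = 11.81°  ✓
  (0,5): δ = 45.49°  ✓
  (0,6): δ = 149.85°  ·
  (1,2): δ = 68.12°  ·
  (1,3): δ = 34.81°  ✓
  (1,4): δ = 18.35°  ✓
  (1,5): δ = 15.33°  ✓
  (1,6): δ = 119.69°  ·
  (2,3): δ = 146.69°  ·
  (2,4): δ = 130.23°  ·
  (2,5): δ = 96.55°  ·
  (2,6): δ = 7.81°  ✓
  (3,4): δ = 163.54°  ·
  (3,5): δ = 129.86°  ·
  (3,6): δ = 25.50°  ✓
  (4,5): δ = 146.32°  ·
  (4,6): δ = 41.96°  ✓
  (5,6): δ = 75.64°  ·
antipodal pairs: 10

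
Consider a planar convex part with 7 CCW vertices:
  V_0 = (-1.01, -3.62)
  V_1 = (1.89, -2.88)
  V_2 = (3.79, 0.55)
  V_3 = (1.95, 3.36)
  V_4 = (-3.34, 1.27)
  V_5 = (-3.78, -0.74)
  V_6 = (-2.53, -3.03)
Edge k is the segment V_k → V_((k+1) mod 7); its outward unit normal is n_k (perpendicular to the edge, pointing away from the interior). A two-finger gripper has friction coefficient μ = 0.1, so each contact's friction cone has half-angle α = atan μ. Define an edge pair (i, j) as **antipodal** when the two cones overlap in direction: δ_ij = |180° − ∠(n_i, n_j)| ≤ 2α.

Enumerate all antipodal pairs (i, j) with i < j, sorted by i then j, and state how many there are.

count = 2; pairs: (0,3), (2,5)

α = atan 0.1 = 5.71°;  2α = 11.42°
n_0 = (+0.2472, -0.9690)
n_1 = (+0.8748, -0.4846)
n_2 = (+0.8366, +0.5478)
n_3 = (-0.3674, +0.9300)
n_4 = (-0.9769, +0.2138)
n_5 = (-0.8777, -0.4791)
n_6 = (-0.3619, -0.9322)
  (0,1): δ = 133.30°  ·
  (0,2): δ = 71.10°  ·
  (0,3): δ = 7.24°  ✓
  (0,4): δ = 63.34°  ·
  (0,5): δ = 104.31°  ·
  (0,6): δ = 144.47°  ·
  (1,2): δ = 117.80°  ·
  (1,3): δ = 39.46°  ·
  (1,4): δ = 16.64°  ·
  (1,5): δ = 57.61°  ·
  (1,6): δ = 97.77°  ·
  (2,3): δ = 101.66°  ·
  (2,4): δ = 45.56°  ·
  (2,5): δ = 4.59°  ✓
  (2,6): δ = 35.57°  ·
  (3,4): δ = 123.91°  ·
  (3,5): δ = 82.93°  ·
  (3,6): δ = 42.77°  ·
  (4,5): δ = 139.02°  ·
  (4,6): δ = 98.87°  ·
  (5,6): δ = 139.84°  ·
antipodal pairs: 2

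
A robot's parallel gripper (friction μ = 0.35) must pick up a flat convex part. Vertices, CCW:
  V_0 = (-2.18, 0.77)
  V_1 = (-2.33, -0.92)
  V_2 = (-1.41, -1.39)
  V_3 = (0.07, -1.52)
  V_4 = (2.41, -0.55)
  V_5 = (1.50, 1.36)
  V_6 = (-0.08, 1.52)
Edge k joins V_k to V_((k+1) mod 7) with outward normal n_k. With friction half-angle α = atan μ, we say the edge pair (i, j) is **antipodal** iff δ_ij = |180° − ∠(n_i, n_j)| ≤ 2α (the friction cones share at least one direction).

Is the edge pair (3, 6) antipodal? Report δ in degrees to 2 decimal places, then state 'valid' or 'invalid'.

α = atan 0.35 = 19.29°;  2α = 38.58°
edge 3: e_3 = (+2.34, +0.97);  n_3 = (+0.3829, -0.9238)
edge 6: e_6 = (-2.10, -0.75);  n_6 = (-0.3363, +0.9417)
∠(n_3, n_6) = 177.14°
δ = |180° − 177.14°| = 2.86°
2.86° ≤ 2α = 38.58°  →  valid

δ = 2.86°, valid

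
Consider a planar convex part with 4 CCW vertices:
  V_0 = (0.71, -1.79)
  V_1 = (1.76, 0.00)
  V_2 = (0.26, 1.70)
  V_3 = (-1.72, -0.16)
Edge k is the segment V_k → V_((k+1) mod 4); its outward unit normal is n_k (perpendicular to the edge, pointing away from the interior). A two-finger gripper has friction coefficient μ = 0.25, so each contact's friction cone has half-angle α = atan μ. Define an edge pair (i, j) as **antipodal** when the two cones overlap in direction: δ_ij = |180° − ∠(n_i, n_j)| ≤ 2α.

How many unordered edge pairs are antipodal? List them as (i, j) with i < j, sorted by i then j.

count = 2; pairs: (0,2), (1,3)

α = atan 0.25 = 14.04°;  2α = 28.07°
n_0 = (+0.8626, -0.5060)
n_1 = (+0.7498, +0.6616)
n_2 = (-0.6847, +0.7288)
n_3 = (-0.5571, -0.8305)
  (0,1): δ = 108.18°  ·
  (0,2): δ = 16.39°  ✓
  (0,3): δ = 86.54°  ·
  (1,2): δ = 88.21°  ·
  (1,3): δ = 14.72°  ✓
  (2,3): δ = 77.06°  ·
antipodal pairs: 2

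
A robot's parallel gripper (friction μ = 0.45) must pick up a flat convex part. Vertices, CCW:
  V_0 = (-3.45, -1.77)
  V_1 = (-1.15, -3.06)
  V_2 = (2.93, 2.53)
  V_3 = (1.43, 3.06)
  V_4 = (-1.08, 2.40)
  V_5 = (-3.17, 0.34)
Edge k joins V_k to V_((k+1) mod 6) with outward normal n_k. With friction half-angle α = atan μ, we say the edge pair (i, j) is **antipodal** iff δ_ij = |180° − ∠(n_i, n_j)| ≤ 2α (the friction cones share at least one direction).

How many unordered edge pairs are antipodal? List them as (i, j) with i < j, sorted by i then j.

count = 5; pairs: (0,2), (0,3), (1,3), (1,4), (1,5)

α = atan 0.45 = 24.23°;  2α = 48.46°
n_0 = (-0.4892, -0.8722)
n_1 = (+0.8077, -0.5895)
n_2 = (+0.3331, +0.9429)
n_3 = (-0.2543, +0.9671)
n_4 = (-0.7020, +0.7122)
n_5 = (-0.9913, +0.1315)
  (0,1): δ = 96.84°  ·
  (0,2): δ = 9.83°  ✓
  (0,3): δ = 44.02°  ✓
  (0,4): δ = 73.87°  ·
  (0,5): δ = 111.73°  ·
  (1,2): δ = 73.34°  ·
  (1,3): δ = 39.14°  ✓
  (1,4): δ = 9.29°  ✓
  (1,5): δ = 28.57°  ✓
  (2,3): δ = 145.81°  ·
  (2,4): δ = 115.95°  ·
  (2,5): δ = 78.10°  ·
  (3,4): δ = 150.15°  ·
  (3,5): δ = 112.29°  ·
  (4,5): δ = 142.14°  ·
antipodal pairs: 5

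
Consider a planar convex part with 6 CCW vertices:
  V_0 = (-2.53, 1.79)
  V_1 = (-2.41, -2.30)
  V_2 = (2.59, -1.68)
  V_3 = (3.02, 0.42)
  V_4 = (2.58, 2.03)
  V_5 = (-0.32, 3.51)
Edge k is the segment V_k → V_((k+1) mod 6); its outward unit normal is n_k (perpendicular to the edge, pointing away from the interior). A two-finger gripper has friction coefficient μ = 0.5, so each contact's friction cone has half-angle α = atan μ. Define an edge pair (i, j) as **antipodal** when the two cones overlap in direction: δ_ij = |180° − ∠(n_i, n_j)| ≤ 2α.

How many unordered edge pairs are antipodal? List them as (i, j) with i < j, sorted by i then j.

count = 5; pairs: (0,2), (0,3), (1,4), (1,5), (2,5)

α = atan 0.5 = 26.57°;  2α = 53.13°
n_0 = (-0.9996, -0.0293)
n_1 = (+0.1231, -0.9924)
n_2 = (+0.9797, -0.2006)
n_3 = (+0.9646, +0.2636)
n_4 = (+0.4546, +0.8907)
n_5 = (-0.6142, +0.7892)
  (0,1): δ = 84.61°  ·
  (0,2): δ = 13.25°  ✓
  (0,3): δ = 13.60°  ✓
  (0,4): δ = 61.28°  ·
  (0,5): δ = 126.21°  ·
  (1,2): δ = 108.64°  ·
  (1,3): δ = 81.78°  ·
  (1,4): δ = 34.11°  ✓
  (1,5): δ = 30.82°  ✓
  (2,3): δ = 153.14°  ·
  (2,4): δ = 105.47°  ·
  (2,5): δ = 40.54°  ✓
  (3,4): δ = 132.32°  ·
  (3,5): δ = 67.39°  ·
  (4,5): δ = 115.07°  ·
antipodal pairs: 5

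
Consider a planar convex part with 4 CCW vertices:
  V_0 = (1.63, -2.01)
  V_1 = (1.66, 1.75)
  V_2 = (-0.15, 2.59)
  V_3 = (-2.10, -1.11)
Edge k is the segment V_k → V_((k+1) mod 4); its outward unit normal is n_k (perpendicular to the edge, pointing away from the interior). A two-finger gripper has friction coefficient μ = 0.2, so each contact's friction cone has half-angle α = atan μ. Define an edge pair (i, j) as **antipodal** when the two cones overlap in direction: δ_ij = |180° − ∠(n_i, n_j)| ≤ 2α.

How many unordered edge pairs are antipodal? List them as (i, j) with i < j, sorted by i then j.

count = 1; pairs: (1,3)

α = atan 0.2 = 11.31°;  2α = 22.62°
n_0 = (+1.0000, -0.0080)
n_1 = (+0.4210, +0.9071)
n_2 = (-0.8847, +0.4662)
n_3 = (-0.2346, -0.9721)
  (0,1): δ = 114.44°  ·
  (0,2): δ = 27.33°  ·
  (0,3): δ = 76.89°  ·
  (1,2): δ = 92.89°  ·
  (1,3): δ = 11.33°  ✓
  (2,3): δ = 75.77°  ·
antipodal pairs: 1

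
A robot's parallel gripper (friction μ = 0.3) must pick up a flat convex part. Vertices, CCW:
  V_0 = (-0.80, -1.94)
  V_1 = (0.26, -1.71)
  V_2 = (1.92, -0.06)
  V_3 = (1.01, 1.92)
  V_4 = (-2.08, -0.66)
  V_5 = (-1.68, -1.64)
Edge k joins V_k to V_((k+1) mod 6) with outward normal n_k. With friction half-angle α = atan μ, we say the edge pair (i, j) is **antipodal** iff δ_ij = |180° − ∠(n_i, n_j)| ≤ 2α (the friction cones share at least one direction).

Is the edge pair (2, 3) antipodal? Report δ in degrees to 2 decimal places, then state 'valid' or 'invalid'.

α = atan 0.3 = 16.70°;  2α = 33.40°
edge 2: e_2 = (-0.91, +1.98);  n_2 = (+0.9086, +0.4176)
edge 3: e_3 = (-3.09, -2.58);  n_3 = (-0.6409, +0.7676)
∠(n_2, n_3) = 105.18°
δ = |180° − 105.18°| = 74.82°
74.82° > 2α = 33.40°  →  invalid

δ = 74.82°, invalid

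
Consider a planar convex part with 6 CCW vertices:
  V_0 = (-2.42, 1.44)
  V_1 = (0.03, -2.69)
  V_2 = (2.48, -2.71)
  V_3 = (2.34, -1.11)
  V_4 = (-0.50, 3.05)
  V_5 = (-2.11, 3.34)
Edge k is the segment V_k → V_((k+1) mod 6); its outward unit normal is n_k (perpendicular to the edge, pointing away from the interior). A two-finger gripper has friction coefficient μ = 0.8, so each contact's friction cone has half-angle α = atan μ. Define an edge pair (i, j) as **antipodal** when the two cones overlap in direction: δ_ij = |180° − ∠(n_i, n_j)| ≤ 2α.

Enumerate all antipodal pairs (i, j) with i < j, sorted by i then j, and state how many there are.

count = 7; pairs: (0,2), (0,3), (0,4), (1,3), (1,4), (2,5), (3,5)

α = atan 0.8 = 38.66°;  2α = 77.32°
n_0 = (-0.8601, -0.5102)
n_1 = (-0.0082, -1.0000)
n_2 = (+0.9962, +0.0872)
n_3 = (+0.8259, +0.5638)
n_4 = (+0.1773, +0.9842)
n_5 = (-0.9869, +0.1610)
  (0,1): δ = 121.14°  ·
  (0,2): δ = 25.68°  ✓
  (0,3): δ = 3.64°  ✓
  (0,4): δ = 49.11°  ✓
  (0,5): δ = 140.06°  ·
  (1,2): δ = 84.53°  ·
  (1,3): δ = 55.21°  ✓
  (1,4): δ = 9.74°  ✓
  (1,5): δ = 81.20°  ·
  (2,3): δ = 150.68°  ·
  (2,4): δ = 105.21°  ·
  (2,5): δ = 14.27°  ✓
  (3,4): δ = 134.53°  ·
  (3,5): δ = 43.59°  ✓
  (4,5): δ = 89.06°  ·
antipodal pairs: 7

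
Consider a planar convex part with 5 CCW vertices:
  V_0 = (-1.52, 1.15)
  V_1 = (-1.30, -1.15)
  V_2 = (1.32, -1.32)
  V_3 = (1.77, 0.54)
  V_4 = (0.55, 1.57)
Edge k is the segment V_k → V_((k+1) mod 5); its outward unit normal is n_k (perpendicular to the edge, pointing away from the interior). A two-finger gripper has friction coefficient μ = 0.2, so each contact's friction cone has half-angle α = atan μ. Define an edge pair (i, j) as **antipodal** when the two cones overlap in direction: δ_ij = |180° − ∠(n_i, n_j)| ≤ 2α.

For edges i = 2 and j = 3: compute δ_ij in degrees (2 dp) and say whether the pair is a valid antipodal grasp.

α = atan 0.2 = 11.31°;  2α = 22.62°
edge 2: e_2 = (+0.45, +1.86);  n_2 = (+0.9720, -0.2352)
edge 3: e_3 = (-1.22, +1.03);  n_3 = (+0.6451, +0.7641)
∠(n_2, n_3) = 63.43°
δ = |180° − 63.43°| = 116.57°
116.57° > 2α = 22.62°  →  invalid

δ = 116.57°, invalid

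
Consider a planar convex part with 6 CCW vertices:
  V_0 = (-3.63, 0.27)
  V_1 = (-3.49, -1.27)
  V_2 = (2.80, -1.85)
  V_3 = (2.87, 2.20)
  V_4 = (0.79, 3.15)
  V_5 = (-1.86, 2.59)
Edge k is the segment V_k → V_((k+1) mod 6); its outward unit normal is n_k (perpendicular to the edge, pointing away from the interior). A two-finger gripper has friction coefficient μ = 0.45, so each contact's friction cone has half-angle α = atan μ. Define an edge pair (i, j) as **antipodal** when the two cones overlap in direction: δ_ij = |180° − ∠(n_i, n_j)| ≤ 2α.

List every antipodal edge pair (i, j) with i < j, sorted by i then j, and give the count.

count = 4; pairs: (0,2), (1,3), (1,4), (2,5)

α = atan 0.45 = 24.23°;  2α = 48.46°
n_0 = (-0.9959, -0.0905)
n_1 = (-0.0918, -0.9958)
n_2 = (+0.9999, -0.0173)
n_3 = (+0.4154, +0.9096)
n_4 = (-0.2068, +0.9784)
n_5 = (-0.7950, +0.6066)
  (0,1): δ = 100.46°  ·
  (0,2): δ = 6.18°  ✓
  (0,3): δ = 60.26°  ·
  (0,4): δ = 96.74°  ·
  (0,5): δ = 137.46°  ·
  (1,2): δ = 85.72°  ·
  (1,3): δ = 19.28°  ✓
  (1,4): δ = 17.20°  ✓
  (1,5): δ = 57.93°  ·
  (2,3): δ = 113.56°  ·
  (2,4): δ = 77.08°  ·
  (2,5): δ = 36.35°  ✓
  (3,4): δ = 143.52°  ·
  (3,5): δ = 102.79°  ·
  (4,5): δ = 139.27°  ·
antipodal pairs: 4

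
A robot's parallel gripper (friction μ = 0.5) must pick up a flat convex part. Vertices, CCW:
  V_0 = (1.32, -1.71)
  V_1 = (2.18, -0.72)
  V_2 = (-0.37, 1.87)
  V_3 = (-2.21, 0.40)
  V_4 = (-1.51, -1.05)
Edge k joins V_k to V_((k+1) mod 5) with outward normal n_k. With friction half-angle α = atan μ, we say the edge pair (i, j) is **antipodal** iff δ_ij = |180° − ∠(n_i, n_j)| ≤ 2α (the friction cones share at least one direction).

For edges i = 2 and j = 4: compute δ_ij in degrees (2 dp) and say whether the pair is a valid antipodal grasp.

δ = 51.75°, valid

α = atan 0.5 = 26.57°;  2α = 53.13°
edge 2: e_2 = (-1.84, -1.47);  n_2 = (-0.6242, +0.7813)
edge 4: e_4 = (+2.83, -0.66);  n_4 = (-0.2271, -0.9739)
∠(n_2, n_4) = 128.25°
δ = |180° − 128.25°| = 51.75°
51.75° ≤ 2α = 53.13°  →  valid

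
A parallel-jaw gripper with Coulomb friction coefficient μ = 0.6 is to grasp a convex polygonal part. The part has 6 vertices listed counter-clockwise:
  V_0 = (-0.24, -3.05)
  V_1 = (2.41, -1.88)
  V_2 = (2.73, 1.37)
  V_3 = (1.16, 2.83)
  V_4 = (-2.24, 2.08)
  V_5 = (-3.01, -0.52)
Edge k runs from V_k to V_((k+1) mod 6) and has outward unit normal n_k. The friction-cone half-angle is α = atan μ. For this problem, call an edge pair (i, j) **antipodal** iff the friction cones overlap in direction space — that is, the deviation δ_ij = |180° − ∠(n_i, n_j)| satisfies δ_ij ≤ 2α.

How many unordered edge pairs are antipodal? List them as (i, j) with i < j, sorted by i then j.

count = 6; pairs: (0,3), (0,4), (1,4), (1,5), (2,5), (3,5)

α = atan 0.6 = 30.96°;  2α = 61.93°
n_0 = (+0.4039, -0.9148)
n_1 = (+0.9952, -0.0980)
n_2 = (+0.6810, +0.7323)
n_3 = (-0.2154, +0.9765)
n_4 = (-0.9588, +0.2840)
n_5 = (-0.6744, -0.7384)
  (0,1): δ = 119.45°  ·
  (0,2): δ = 66.74°  ·
  (0,3): δ = 11.38°  ✓
  (0,4): δ = 49.68°  ✓
  (0,5): δ = 113.77°  ·
  (1,2): δ = 127.30°  ·
  (1,3): δ = 71.94°  ·
  (1,4): δ = 10.87°  ✓
  (1,5): δ = 53.22°  ✓
  (2,3): δ = 124.64°  ·
  (2,4): δ = 63.58°  ·
  (2,5): δ = 0.51°  ✓
  (3,4): δ = 118.94°  ·
  (3,5): δ = 54.85°  ✓
  (4,5): δ = 115.91°  ·
antipodal pairs: 6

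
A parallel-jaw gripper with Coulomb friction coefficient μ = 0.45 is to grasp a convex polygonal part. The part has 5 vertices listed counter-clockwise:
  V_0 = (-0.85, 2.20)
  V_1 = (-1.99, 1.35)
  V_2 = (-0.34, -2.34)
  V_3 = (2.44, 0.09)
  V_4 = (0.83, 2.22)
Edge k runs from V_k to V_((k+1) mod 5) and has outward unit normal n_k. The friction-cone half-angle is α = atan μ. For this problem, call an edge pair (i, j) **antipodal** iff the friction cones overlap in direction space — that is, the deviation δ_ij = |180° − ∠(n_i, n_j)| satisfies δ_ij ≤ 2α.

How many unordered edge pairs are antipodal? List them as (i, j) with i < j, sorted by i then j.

α = atan 0.45 = 24.23°;  2α = 48.46°
n_0 = (-0.5977, +0.8017)
n_1 = (-0.9129, -0.4082)
n_2 = (+0.6581, -0.7529)
n_3 = (+0.7977, +0.6030)
n_4 = (-0.0119, +0.9999)
  (0,1): δ = 102.62°  ·
  (0,2): δ = 4.45°  ✓
  (0,3): δ = 90.38°  ·
  (0,4): δ = 143.97°  ·
  (1,2): δ = 72.94°  ·
  (1,3): δ = 12.99°  ✓
  (1,4): δ = 66.59°  ·
  (2,3): δ = 94.07°  ·
  (2,4): δ = 40.47°  ✓
  (3,4): δ = 126.40°  ·
antipodal pairs: 3

count = 3; pairs: (0,2), (1,3), (2,4)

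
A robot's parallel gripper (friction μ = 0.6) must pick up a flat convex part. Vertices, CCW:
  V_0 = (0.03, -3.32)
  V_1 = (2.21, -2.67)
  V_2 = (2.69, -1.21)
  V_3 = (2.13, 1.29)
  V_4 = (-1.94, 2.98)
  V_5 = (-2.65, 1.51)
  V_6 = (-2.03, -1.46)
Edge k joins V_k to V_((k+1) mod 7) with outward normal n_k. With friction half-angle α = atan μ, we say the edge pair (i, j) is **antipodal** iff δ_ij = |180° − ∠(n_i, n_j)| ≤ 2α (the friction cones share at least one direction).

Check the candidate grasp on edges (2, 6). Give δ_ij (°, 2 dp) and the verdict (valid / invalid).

α = atan 0.6 = 30.96°;  2α = 61.93°
edge 2: e_2 = (-0.56, +2.50);  n_2 = (+0.9758, +0.2186)
edge 6: e_6 = (+2.06, -1.86);  n_6 = (-0.6702, -0.7422)
∠(n_2, n_6) = 144.71°
δ = |180° − 144.71°| = 35.29°
35.29° ≤ 2α = 61.93°  →  valid

δ = 35.29°, valid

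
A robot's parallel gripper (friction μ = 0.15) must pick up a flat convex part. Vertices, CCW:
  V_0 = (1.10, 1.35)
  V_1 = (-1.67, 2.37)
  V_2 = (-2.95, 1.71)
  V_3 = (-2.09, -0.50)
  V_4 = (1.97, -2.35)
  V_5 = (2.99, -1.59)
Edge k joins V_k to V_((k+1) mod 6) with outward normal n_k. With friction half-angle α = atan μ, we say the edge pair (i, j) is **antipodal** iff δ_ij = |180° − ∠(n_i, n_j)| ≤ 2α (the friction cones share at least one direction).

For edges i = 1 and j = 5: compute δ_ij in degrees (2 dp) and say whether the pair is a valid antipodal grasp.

δ = 95.46°, invalid

α = atan 0.15 = 8.53°;  2α = 17.06°
edge 1: e_1 = (-1.28, -0.66);  n_1 = (-0.4583, +0.8888)
edge 5: e_5 = (-1.89, +2.94);  n_5 = (+0.8412, +0.5408)
∠(n_1, n_5) = 84.54°
δ = |180° − 84.54°| = 95.46°
95.46° > 2α = 17.06°  →  invalid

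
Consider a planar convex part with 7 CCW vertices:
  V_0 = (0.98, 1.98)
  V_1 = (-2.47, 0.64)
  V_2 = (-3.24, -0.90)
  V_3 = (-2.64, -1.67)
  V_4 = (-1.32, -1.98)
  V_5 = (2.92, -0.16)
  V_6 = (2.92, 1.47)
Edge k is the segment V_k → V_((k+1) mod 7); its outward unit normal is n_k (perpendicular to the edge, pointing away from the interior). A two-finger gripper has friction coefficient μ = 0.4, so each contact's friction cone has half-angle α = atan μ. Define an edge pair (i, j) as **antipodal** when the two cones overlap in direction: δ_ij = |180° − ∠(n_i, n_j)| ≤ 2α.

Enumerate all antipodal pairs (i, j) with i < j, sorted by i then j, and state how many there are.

count = 8; pairs: (0,3), (0,4), (1,4), (1,5), (2,5), (2,6), (3,6), (4,6)

α = atan 0.4 = 21.80°;  2α = 43.60°
n_0 = (-0.3621, +0.9322)
n_1 = (-0.8944, +0.4472)
n_2 = (-0.7888, -0.6146)
n_3 = (-0.2286, -0.9735)
n_4 = (+0.3944, -0.9189)
n_5 = (+1.0000, -0.0000)
n_6 = (+0.2542, +0.9671)
  (0,1): δ = 137.79°  ·
  (0,2): δ = 73.30°  ·
  (0,3): δ = 34.44°  ✓
  (0,4): δ = 2.00°  ✓
  (0,5): δ = 68.77°  ·
  (0,6): δ = 144.04°  ·
  (1,2): δ = 115.51°  ·
  (1,3): δ = 76.65°  ·
  (1,4): δ = 40.20°  ✓
  (1,5): δ = 26.57°  ✓
  (1,6): δ = 101.84°  ·
  (2,3): δ = 141.14°  ·
  (2,4): δ = 104.70°  ·
  (2,5): δ = 37.93°  ✓
  (2,6): δ = 37.34°  ✓
  (3,4): δ = 143.55°  ·
  (3,5): δ = 76.78°  ·
  (3,6): δ = 1.51°  ✓
  (4,5): δ = 113.23°  ·
  (4,6): δ = 37.96°  ✓
  (5,6): δ = 104.73°  ·
antipodal pairs: 8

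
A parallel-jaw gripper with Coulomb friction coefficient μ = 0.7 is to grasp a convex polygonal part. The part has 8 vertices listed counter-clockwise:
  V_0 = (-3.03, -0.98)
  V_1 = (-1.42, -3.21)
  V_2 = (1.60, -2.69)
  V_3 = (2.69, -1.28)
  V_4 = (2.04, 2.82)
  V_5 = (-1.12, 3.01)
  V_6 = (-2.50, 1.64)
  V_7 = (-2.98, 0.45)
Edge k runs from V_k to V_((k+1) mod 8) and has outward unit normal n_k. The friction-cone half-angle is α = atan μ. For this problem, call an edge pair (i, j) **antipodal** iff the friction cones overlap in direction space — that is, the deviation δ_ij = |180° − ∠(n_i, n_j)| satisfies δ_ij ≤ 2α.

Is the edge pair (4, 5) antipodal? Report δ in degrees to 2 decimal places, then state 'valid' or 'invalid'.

α = atan 0.7 = 34.99°;  2α = 69.98°
edge 4: e_4 = (-3.16, +0.19);  n_4 = (+0.0600, +0.9982)
edge 5: e_5 = (-1.38, -1.37);  n_5 = (-0.7045, +0.7097)
∠(n_4, n_5) = 48.23°
δ = |180° − 48.23°| = 131.77°
131.77° > 2α = 69.98°  →  invalid

δ = 131.77°, invalid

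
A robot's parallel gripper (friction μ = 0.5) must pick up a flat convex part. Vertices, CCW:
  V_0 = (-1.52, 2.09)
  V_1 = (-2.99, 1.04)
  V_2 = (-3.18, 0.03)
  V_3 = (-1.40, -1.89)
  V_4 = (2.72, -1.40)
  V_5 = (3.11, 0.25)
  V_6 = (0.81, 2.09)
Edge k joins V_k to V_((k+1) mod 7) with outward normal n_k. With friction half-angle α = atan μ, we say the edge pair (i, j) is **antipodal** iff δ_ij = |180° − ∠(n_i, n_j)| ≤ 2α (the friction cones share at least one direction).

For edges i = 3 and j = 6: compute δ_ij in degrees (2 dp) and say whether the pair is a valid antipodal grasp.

δ = 6.78°, valid

α = atan 0.5 = 26.57°;  2α = 53.13°
edge 3: e_3 = (+4.12, +0.49);  n_3 = (+0.1181, -0.9930)
edge 6: e_6 = (-2.33, +0.00);  n_6 = (+0.0000, +1.0000)
∠(n_3, n_6) = 173.22°
δ = |180° − 173.22°| = 6.78°
6.78° ≤ 2α = 53.13°  →  valid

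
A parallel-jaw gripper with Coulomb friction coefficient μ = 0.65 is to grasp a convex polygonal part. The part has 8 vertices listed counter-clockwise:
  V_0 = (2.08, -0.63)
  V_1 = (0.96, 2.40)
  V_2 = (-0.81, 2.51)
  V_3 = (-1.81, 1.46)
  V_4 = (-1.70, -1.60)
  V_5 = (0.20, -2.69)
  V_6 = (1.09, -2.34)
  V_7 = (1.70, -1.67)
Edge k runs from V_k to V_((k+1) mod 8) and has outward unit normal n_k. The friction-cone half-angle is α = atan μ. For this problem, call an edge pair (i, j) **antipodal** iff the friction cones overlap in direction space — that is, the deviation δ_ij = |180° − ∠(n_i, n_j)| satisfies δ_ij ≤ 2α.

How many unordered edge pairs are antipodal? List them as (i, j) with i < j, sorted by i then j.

count = 11; pairs: (0,2), (0,3), (0,4), (1,4), (1,5), (1,6), (2,5), (2,6), (2,7), (3,6), (3,7)

α = atan 0.65 = 33.02°;  2α = 66.05°
n_0 = (+0.9380, +0.3467)
n_1 = (+0.0620, +0.9981)
n_2 = (-0.7241, +0.6897)
n_3 = (-0.9994, -0.0359)
n_4 = (-0.4976, -0.8674)
n_5 = (+0.3660, -0.9306)
n_6 = (+0.7394, -0.6732)
n_7 = (+0.9393, -0.3432)
  (0,1): δ = 113.84°  ·
  (0,2): δ = 63.89°  ✓
  (0,3): δ = 18.23°  ✓
  (0,4): δ = 39.87°  ✓
  (0,5): δ = 91.18°  ·
  (0,6): δ = 117.40°  ·
  (0,7): δ = 139.64°  ·
  (1,2): δ = 130.05°  ·
  (1,3): δ = 84.39°  ·
  (1,4): δ = 26.29°  ✓
  (1,5): δ = 25.02°  ✓
  (1,6): δ = 51.24°  ✓
  (1,7): δ = 73.48°  ·
  (2,3): δ = 134.34°  ·
  (2,4): δ = 76.24°  ·
  (2,5): δ = 24.93°  ✓
  (2,6): δ = 1.29°  ✓
  (2,7): δ = 23.53°  ✓
  (3,4): δ = 121.90°  ·
  (3,5): δ = 70.59°  ·
  (3,6): δ = 44.37°  ✓
  (3,7): δ = 22.13°  ✓
  (4,5): δ = 128.69°  ·
  (4,6): δ = 102.47°  ·
  (4,7): δ = 80.23°  ·
  (5,6): δ = 153.78°  ·
  (5,7): δ = 131.54°  ·
  (6,7): δ = 157.76°  ·
antipodal pairs: 11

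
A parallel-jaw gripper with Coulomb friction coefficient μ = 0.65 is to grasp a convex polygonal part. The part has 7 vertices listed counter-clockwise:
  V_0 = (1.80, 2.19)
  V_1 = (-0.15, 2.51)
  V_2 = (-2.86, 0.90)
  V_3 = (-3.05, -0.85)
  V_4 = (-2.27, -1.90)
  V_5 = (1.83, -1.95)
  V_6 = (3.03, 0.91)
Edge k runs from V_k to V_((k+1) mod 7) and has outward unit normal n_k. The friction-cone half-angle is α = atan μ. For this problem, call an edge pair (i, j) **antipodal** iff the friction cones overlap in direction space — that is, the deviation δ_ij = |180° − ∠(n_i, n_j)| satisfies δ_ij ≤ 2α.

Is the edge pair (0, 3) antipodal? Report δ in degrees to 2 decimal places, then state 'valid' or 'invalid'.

α = atan 0.65 = 33.02°;  2α = 66.05°
edge 0: e_0 = (-1.95, +0.32);  n_0 = (+0.1619, +0.9868)
edge 3: e_3 = (+0.78, -1.05);  n_3 = (-0.8027, -0.5963)
∠(n_0, n_3) = 135.93°
δ = |180° − 135.93°| = 44.07°
44.07° ≤ 2α = 66.05°  →  valid

δ = 44.07°, valid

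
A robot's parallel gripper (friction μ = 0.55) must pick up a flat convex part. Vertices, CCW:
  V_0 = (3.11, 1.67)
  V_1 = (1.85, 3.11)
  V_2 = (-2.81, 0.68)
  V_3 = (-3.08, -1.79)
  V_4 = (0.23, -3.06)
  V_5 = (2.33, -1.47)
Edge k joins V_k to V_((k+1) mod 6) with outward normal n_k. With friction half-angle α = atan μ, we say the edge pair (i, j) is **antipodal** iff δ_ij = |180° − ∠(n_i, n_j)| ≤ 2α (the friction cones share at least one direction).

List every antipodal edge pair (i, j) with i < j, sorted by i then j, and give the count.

α = atan 0.55 = 28.81°;  2α = 57.62°
n_0 = (+0.7526, +0.6585)
n_1 = (-0.4624, +0.8867)
n_2 = (-0.9941, +0.1087)
n_3 = (-0.3582, -0.9336)
n_4 = (+0.6036, -0.7973)
n_5 = (+0.9705, -0.2411)
  (0,1): δ = 103.65°  ·
  (0,2): δ = 47.42°  ✓
  (0,3): δ = 27.82°  ✓
  (0,4): δ = 85.94°  ·
  (0,5): δ = 124.86°  ·
  (1,2): δ = 123.78°  ·
  (1,3): δ = 48.53°  ✓
  (1,4): δ = 9.59°  ✓
  (1,5): δ = 48.51°  ✓
  (2,3): δ = 104.75°  ·
  (2,4): δ = 46.63°  ✓
  (2,5): δ = 7.71°  ✓
  (3,4): δ = 121.88°  ·
  (3,5): δ = 82.96°  ·
  (4,5): δ = 141.08°  ·
antipodal pairs: 7

count = 7; pairs: (0,2), (0,3), (1,3), (1,4), (1,5), (2,4), (2,5)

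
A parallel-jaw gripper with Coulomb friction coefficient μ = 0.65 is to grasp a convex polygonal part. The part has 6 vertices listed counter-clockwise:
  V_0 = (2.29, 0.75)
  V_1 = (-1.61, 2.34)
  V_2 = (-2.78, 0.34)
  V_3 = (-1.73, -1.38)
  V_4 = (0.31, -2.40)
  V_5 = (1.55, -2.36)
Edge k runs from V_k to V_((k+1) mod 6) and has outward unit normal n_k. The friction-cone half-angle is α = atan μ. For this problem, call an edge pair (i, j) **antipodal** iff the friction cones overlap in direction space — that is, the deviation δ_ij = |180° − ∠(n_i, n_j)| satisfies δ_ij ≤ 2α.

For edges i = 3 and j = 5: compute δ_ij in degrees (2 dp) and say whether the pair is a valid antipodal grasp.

α = atan 0.65 = 33.02°;  2α = 66.05°
edge 3: e_3 = (+2.04, -1.02);  n_3 = (-0.4472, -0.8944)
edge 5: e_5 = (+0.74, +3.11);  n_5 = (+0.9728, -0.2315)
∠(n_3, n_5) = 103.18°
δ = |180° − 103.18°| = 76.82°
76.82° > 2α = 66.05°  →  invalid

δ = 76.82°, invalid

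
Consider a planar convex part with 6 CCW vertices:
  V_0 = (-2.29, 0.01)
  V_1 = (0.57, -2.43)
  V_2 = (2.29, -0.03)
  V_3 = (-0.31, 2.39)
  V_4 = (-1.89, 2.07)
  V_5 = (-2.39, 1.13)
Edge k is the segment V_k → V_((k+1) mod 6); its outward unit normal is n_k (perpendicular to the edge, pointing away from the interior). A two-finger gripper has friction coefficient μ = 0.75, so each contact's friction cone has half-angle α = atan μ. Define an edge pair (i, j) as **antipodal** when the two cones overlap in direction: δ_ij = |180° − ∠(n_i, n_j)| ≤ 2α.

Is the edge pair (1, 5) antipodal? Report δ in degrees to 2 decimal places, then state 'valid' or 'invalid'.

δ = 40.73°, valid

α = atan 0.75 = 36.87°;  2α = 73.74°
edge 1: e_1 = (+1.72, +2.40);  n_1 = (+0.8128, -0.5825)
edge 5: e_5 = (+0.10, -1.12);  n_5 = (-0.9960, -0.0889)
∠(n_1, n_5) = 139.27°
δ = |180° − 139.27°| = 40.73°
40.73° ≤ 2α = 73.74°  →  valid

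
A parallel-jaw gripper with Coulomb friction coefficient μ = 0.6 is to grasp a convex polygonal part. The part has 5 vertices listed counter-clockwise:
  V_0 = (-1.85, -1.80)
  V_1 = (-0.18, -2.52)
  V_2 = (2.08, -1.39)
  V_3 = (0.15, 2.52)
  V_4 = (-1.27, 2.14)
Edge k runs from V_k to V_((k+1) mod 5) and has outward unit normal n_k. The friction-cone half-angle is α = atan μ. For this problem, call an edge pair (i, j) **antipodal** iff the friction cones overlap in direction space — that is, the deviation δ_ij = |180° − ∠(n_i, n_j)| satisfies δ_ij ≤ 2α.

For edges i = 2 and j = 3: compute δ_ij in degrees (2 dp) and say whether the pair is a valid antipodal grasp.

δ = 101.29°, invalid

α = atan 0.6 = 30.96°;  2α = 61.93°
edge 2: e_2 = (-1.93, +3.91);  n_2 = (+0.8967, +0.4426)
edge 3: e_3 = (-1.42, -0.38);  n_3 = (-0.2585, +0.9660)
∠(n_2, n_3) = 78.71°
δ = |180° − 78.71°| = 101.29°
101.29° > 2α = 61.93°  →  invalid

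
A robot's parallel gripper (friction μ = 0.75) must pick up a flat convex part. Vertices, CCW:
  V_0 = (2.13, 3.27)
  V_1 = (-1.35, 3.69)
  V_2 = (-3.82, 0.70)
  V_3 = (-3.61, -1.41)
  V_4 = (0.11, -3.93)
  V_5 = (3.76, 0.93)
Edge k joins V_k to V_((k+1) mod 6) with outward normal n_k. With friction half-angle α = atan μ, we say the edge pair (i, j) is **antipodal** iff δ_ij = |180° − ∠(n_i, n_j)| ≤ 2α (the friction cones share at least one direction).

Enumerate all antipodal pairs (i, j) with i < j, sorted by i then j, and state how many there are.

count = 6; pairs: (0,3), (0,4), (1,4), (2,4), (2,5), (3,5)

α = atan 0.75 = 36.87°;  2α = 73.74°
n_0 = (+0.1198, +0.9928)
n_1 = (-0.7710, +0.6369)
n_2 = (-0.9951, -0.0990)
n_3 = (-0.5608, -0.8279)
n_4 = (+0.7996, -0.6005)
n_5 = (+0.8205, +0.5716)
  (0,1): δ = 122.68°  ·
  (0,2): δ = 77.43°  ·
  (0,3): δ = 27.23°  ✓
  (0,4): δ = 59.97°  ✓
  (0,5): δ = 131.74°  ·
  (1,2): δ = 134.76°  ·
  (1,3): δ = 84.55°  ·
  (1,4): δ = 2.65°  ✓
  (1,5): δ = 74.42°  ·
  (2,3): δ = 129.80°  ·
  (2,4): δ = 42.59°  ✓
  (2,5): δ = 29.18°  ✓
  (3,4): δ = 92.79°  ·
  (3,5): δ = 21.03°  ✓
  (4,5): δ = 108.23°  ·
antipodal pairs: 6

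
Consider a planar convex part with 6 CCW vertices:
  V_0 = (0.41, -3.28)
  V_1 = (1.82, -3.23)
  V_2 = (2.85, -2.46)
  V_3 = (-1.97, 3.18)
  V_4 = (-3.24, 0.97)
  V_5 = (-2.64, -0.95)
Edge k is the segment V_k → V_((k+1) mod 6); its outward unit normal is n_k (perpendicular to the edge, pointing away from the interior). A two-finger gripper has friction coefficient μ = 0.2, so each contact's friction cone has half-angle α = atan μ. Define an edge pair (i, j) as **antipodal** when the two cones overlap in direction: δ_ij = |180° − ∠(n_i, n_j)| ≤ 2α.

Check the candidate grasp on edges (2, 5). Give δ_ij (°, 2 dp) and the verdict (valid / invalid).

α = atan 0.2 = 11.31°;  2α = 22.62°
edge 2: e_2 = (-4.82, +5.64);  n_2 = (+0.7602, +0.6497)
edge 5: e_5 = (+3.05, -2.33);  n_5 = (-0.6071, -0.7947)
∠(n_2, n_5) = 167.89°
δ = |180° − 167.89°| = 12.11°
12.11° ≤ 2α = 22.62°  →  valid

δ = 12.11°, valid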